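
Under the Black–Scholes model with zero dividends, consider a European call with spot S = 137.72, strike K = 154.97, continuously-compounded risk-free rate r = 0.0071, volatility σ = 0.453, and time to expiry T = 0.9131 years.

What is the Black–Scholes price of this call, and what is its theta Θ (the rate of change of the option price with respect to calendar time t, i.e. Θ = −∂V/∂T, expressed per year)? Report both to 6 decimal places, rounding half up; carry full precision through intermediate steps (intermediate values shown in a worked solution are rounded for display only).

σ√T = 0.453·√0.9131 = 0.432870
d₁ = (ln(S/K) + (r+σ²/2)T) / (σ√T) = (ln(137.72/154.97) + (0.0071+0.453²/2)·0.9131) / 0.432870 = (-0.118009 + 0.100171) / 0.432870 = -0.041208
d₂ = d₁ − σ√T = -0.041208 − 0.432870 = -0.474078
e^{−rT} = e^{−0.0071·0.9131} = 0.993538
N(d₁) = 0.483565,  N(d₂) = 0.317722
Call price V = S·N(d₁) − K·e^{−rT}·N(d₂) = 66.596573 − 48.919229 = 17.677344
φ(d₁) = (1/√(2π))·e^{−d₁²/2} = 0.398604
Θ = −S·φ(d₁)·σ/(2√T) − r·K·e^{−rT}·N(d₂) = −13.012100 − 0.347327 = -13.359426

price = 17.677344
Θ = -13.359426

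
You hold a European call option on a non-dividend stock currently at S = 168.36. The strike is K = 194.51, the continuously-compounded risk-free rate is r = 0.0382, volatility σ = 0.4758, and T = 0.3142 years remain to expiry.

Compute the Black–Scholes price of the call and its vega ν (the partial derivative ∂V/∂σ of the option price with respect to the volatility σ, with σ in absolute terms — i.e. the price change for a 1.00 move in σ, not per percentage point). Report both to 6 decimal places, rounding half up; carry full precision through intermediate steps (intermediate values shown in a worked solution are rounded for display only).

σ√T = 0.4758·√0.3142 = 0.266703
d₁ = (ln(S/K) + (r+σ²/2)T) / (σ√T) = (ln(168.36/194.51) + (0.0382+0.4758²/2)·0.3142) / 0.266703 = (-0.144379 + 0.047568) / 0.266703 = -0.362994
d₂ = d₁ − σ√T = -0.362994 − 0.266703 = -0.629696
e^{−rT} = e^{−0.0382·0.3142} = 0.988069
N(d₁) = 0.358305,  N(d₂) = 0.264447
Call price V = S·N(d₁) − K·e^{−rT}·N(d₂) = 60.324200 − 50.823826 = 9.500373
φ(d₁) = (1/√(2π))·e^{−d₁²/2} = 0.373506
ν = S·φ(d₁)·√T = 35.248432

price = 9.500373
ν = 35.248432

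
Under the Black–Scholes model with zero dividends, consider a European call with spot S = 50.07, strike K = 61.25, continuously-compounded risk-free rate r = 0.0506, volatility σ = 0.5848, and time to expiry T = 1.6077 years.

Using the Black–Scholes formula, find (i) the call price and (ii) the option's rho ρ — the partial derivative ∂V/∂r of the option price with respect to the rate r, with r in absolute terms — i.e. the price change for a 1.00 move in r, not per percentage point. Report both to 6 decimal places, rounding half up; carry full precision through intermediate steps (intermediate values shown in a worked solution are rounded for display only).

σ√T = 0.5848·√1.6077 = 0.741498
d₁ = (ln(S/K) + (r+σ²/2)T) / (σ√T) = (ln(50.07/61.25) + (0.0506+0.5848²/2)·1.6077) / 0.741498 = (-0.201542 + 0.356259) / 0.741498 = 0.208655
d₂ = d₁ − σ√T = 0.208655 − 0.741498 = -0.532843
e^{−rT} = e^{−0.0506·1.6077} = 0.921871
N(d₁) = 0.582641,  N(d₂) = 0.297071
Call price V = S·N(d₁) − K·e^{−rT}·N(d₂) = 29.172847 − 16.774014 = 12.398833
ρ = K·T·e^{−rT}·N(d₂) = 26.967582

price = 12.398833
ρ = 26.967582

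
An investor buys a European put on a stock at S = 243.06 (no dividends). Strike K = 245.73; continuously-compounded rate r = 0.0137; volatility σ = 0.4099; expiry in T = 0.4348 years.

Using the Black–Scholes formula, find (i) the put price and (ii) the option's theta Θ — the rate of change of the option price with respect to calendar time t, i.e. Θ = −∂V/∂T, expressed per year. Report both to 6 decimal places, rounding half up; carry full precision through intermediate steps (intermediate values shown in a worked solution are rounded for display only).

σ√T = 0.4099·√0.4348 = 0.270285
d₁ = (ln(S/K) + (r+σ²/2)T) / (σ√T) = (ln(243.06/245.73) + (0.0137+0.4099²/2)·0.4348) / 0.270285 = (-0.010925 + 0.042484) / 0.270285 = 0.116761
d₂ = d₁ − σ√T = 0.116761 − 0.270285 = -0.153524
e^{−rT} = e^{−0.0137·0.4348} = 0.994061
N(−d₁) = 0.453525,  N(−d₂) = 0.561008
Put price V = K·e^{−rT}·N(−d₂) − S·N(−d₁) = 137.037663 − 110.233709 = 26.803953
φ(d₁) = (1/√(2π))·e^{−d₁²/2} = 0.396232
Θ = −S·φ(d₁)·σ/(2√T) + r·K·e^{−rT}·N(−d₂) = −29.934107 + 1.877416 = -28.056691

price = 26.803953
Θ = -28.056691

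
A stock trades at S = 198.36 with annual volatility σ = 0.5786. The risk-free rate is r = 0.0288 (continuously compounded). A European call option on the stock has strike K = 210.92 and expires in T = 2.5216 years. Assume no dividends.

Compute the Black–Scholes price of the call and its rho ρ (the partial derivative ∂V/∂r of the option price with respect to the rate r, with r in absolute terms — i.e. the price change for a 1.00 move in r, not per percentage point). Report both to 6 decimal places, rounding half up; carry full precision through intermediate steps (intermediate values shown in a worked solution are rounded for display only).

price = 70.949370
ρ = 161.919310

σ√T = 0.5786·√2.5216 = 0.918791
d₁ = (ln(S/K) + (r+σ²/2)T) / (σ√T) = (ln(198.36/210.92) + (0.0288+0.5786²/2)·2.5216) / 0.918791 = (-0.061395 + 0.494710) / 0.918791 = 0.471614
d₂ = d₁ − σ√T = 0.471614 − 0.918791 = -0.447176
e^{−rT} = e^{−0.0288·2.5216} = 0.929952
N(d₁) = 0.681399,  N(d₂) = 0.327374
Call price V = S·N(d₁) − K·e^{−rT}·N(d₂) = 135.162295 − 64.212924 = 70.949370
ρ = K·T·e^{−rT}·N(d₂) = 161.919310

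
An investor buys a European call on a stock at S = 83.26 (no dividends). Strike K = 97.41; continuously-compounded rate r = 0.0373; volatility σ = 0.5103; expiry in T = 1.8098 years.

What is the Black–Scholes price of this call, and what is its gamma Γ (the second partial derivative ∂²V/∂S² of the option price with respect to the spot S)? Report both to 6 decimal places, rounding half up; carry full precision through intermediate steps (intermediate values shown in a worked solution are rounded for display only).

σ√T = 0.5103·√1.8098 = 0.686501
d₁ = (ln(S/K) + (r+σ²/2)T) / (σ√T) = (ln(83.26/97.41) + (0.0373+0.5103²/2)·1.8098) / 0.686501 = (-0.156961 + 0.303147) / 0.686501 = 0.212944
d₂ = d₁ − σ√T = 0.212944 − 0.686501 = -0.473556
e^{−rT} = e^{−0.0373·1.8098} = 0.934723
N(d₁) = 0.584315,  N(d₂) = 0.317908
Call price V = S·N(d₁) − K·e^{−rT}·N(d₂) = 48.650050 − 28.945963 = 19.704087
φ(d₁) = (1/√(2π))·e^{−d₁²/2} = 0.389999
Γ = φ(d₁) / (S·σ·√T) = 0.006823

price = 19.704087
Γ = 0.006823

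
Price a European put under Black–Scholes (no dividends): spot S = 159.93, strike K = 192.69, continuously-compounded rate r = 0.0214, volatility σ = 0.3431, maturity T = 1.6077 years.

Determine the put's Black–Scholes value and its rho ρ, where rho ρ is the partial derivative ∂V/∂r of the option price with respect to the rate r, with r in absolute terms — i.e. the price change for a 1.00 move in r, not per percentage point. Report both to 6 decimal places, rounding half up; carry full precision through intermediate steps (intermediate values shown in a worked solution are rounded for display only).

σ√T = 0.3431·√1.6077 = 0.435034
d₁ = (ln(S/K) + (r+σ²/2)T) / (σ√T) = (ln(159.93/192.69) + (0.0214+0.3431²/2)·1.6077) / 0.435034 = (-0.186346 + 0.129032) / 0.435034 = -0.131747
d₂ = d₁ − σ√T = -0.131747 − 0.435034 = -0.566781
e^{−rT} = e^{−0.0214·1.6077} = 0.966180
N(−d₁) = 0.552408,  N(−d₂) = 0.714568
Put price V = K·e^{−rT}·N(−d₂) − S·N(−d₁) = 133.033564 − 88.346572 = 44.686992
ρ = −K·T·e^{−rT}·N(−d₂) = -213.878061

price = 44.686992
ρ = -213.878061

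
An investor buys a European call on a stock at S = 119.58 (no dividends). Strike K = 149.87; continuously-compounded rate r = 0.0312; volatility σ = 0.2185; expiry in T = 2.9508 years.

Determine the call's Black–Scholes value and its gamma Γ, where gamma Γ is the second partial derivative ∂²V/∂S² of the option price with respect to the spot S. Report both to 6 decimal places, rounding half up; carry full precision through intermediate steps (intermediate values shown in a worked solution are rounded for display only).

price = 11.701979
Γ = 0.008763

σ√T = 0.2185·√2.9508 = 0.375337
d₁ = (ln(S/K) + (r+σ²/2)T) / (σ√T) = (ln(119.58/149.87) + (0.0312+0.2185²/2)·2.9508) / 0.375337 = (-0.225783 + 0.162504) / 0.375337 = -0.168592
d₂ = d₁ − σ√T = -0.168592 − 0.375337 = -0.543929
e^{−rT} = e^{−0.0312·2.9508} = 0.912046
N(d₁) = 0.433059,  N(d₂) = 0.293245
Call price V = S·N(d₁) − K·e^{−rT}·N(d₂) = 51.785174 − 40.083195 = 11.701979
φ(d₁) = (1/√(2π))·e^{−d₁²/2} = 0.393313
Γ = φ(d₁) / (S·σ·√T) = 0.008763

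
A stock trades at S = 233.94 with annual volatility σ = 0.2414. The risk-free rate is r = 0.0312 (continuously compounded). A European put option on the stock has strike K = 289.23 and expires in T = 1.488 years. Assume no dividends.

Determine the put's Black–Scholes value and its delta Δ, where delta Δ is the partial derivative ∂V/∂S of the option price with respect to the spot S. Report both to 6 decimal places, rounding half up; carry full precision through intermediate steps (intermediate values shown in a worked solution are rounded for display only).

price = 55.496730
Δ = -0.661142

σ√T = 0.2414·√1.488 = 0.294468
d₁ = (ln(S/K) + (r+σ²/2)T) / (σ√T) = (ln(233.94/289.23) + (0.0312+0.2414²/2)·1.488) / 0.294468 = (-0.212158 + 0.089781) / 0.294468 = -0.415583
d₂ = d₁ − σ√T = -0.415583 − 0.294468 = -0.710052
e^{−rT} = e^{−0.0312·1.488} = 0.954636
N(−d₁) = 0.661142,  N(−d₂) = 0.761164
Put price V = K·e^{−rT}·N(−d₂) − S·N(−d₁) = 210.164401 − 154.667671 = 55.496730
Δ = −N(−d₁) = -0.661142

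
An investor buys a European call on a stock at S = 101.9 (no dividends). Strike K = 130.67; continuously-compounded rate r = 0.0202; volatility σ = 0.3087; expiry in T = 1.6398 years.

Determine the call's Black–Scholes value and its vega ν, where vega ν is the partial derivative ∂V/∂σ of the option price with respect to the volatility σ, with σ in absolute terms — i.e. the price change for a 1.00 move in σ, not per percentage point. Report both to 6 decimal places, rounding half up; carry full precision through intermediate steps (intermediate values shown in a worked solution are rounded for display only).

price = 8.179398
ν = 49.004474

σ√T = 0.3087·√1.6398 = 0.395305
d₁ = (ln(S/K) + (r+σ²/2)T) / (σ√T) = (ln(101.9/130.67) + (0.0202+0.3087²/2)·1.6398) / 0.395305 = (-0.248683 + 0.111257) / 0.395305 = -0.347646
d₂ = d₁ − σ√T = -0.347646 − 0.395305 = -0.742951
e^{−rT} = e^{−0.0202·1.6398} = 0.967419
N(d₁) = 0.364053,  N(d₂) = 0.228756
Call price V = S·N(d₁) − K·e^{−rT}·N(d₂) = 37.096994 − 28.917597 = 8.179398
φ(d₁) = (1/√(2π))·e^{−d₁²/2} = 0.375549
ν = S·φ(d₁)·√T = 49.004474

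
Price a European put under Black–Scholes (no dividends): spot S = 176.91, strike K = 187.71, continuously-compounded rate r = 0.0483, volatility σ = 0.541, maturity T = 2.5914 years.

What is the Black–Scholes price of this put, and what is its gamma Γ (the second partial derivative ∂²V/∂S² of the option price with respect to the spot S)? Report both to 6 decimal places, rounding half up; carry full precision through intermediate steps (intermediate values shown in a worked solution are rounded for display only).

σ√T = 0.541·√2.5914 = 0.870892
d₁ = (ln(S/K) + (r+σ²/2)T) / (σ√T) = (ln(176.91/187.71) + (0.0483+0.541²/2)·2.5914) / 0.870892 = (-0.059257 + 0.504391) / 0.870892 = 0.511124
d₂ = d₁ − σ√T = 0.511124 − 0.870892 = -0.359768
e^{−rT} = e^{−0.0483·2.5914} = 0.882352
N(−d₁) = 0.304632,  N(−d₂) = 0.640490
Put price V = K·e^{−rT}·N(−d₂) − S·N(−d₁) = 106.081891 − 53.892446 = 52.189445
φ(d₁) = (1/√(2π))·e^{−d₁²/2} = 0.350091
Γ = φ(d₁) / (S·σ·√T) = 0.002272

price = 52.189445
Γ = 0.002272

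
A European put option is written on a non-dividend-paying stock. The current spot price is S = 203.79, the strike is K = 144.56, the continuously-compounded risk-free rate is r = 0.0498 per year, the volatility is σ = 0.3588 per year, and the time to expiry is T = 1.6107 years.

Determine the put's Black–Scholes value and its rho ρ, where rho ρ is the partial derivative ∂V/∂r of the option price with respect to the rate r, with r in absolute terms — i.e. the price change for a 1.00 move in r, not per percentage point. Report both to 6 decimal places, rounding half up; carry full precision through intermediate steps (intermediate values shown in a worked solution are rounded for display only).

price = 7.018258
ρ = -51.823997

σ√T = 0.3588·√1.6107 = 0.455365
d₁ = (ln(S/K) + (r+σ²/2)T) / (σ√T) = (ln(203.79/144.56) + (0.0498+0.3588²/2)·1.6107) / 0.455365 = (0.343395 + 0.183892) / 0.455365 = 1.157943
d₂ = d₁ − σ√T = 1.157943 − 0.455365 = 0.702578
e^{−rT} = e^{−0.0498·1.6107} = 0.922920
N(−d₁) = 0.123444,  N(−d₂) = 0.241159
Put price V = K·e^{−rT}·N(−d₂) − S·N(−d₁) = 32.174829 − 25.156571 = 7.018258
ρ = −K·T·e^{−rT}·N(−d₂) = -51.823997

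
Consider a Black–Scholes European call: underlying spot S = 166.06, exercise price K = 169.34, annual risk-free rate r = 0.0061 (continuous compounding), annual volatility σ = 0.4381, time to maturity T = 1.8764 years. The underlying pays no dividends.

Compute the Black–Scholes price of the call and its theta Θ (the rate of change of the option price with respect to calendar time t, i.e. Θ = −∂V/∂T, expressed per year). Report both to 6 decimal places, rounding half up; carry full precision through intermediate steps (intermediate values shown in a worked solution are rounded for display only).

σ√T = 0.4381·√1.8764 = 0.600117
d₁ = (ln(S/K) + (r+σ²/2)T) / (σ√T) = (ln(166.06/169.34) + (0.0061+0.4381²/2)·1.8764) / 0.600117 = (-0.019559 + 0.191516) / 0.600117 = 0.286539
d₂ = d₁ − σ√T = 0.286539 − 0.600117 = -0.313578
e^{−rT} = e^{−0.0061·1.8764} = 0.988619
N(d₁) = 0.612767,  N(d₂) = 0.376921
Call price V = S·N(d₁) − K·e^{−rT}·N(d₂) = 101.756142 − 63.101350 = 38.654791
φ(d₁) = (1/√(2π))·e^{−d₁²/2} = 0.382896
Θ = −S·φ(d₁)·σ/(2√T) − r·K·e^{−rT}·N(d₂) = −10.167797 − 0.384918 = -10.552715

price = 38.654791
Θ = -10.552715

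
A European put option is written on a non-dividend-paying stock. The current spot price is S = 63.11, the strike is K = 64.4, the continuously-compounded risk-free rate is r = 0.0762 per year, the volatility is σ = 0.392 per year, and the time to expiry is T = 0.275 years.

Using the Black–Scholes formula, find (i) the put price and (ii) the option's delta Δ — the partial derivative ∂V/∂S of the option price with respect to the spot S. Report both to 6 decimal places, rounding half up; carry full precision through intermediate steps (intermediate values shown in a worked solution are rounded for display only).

price = 5.141941
Δ = -0.457677

σ√T = 0.392·√0.275 = 0.205567
d₁ = (ln(S/K) + (r+σ²/2)T) / (σ√T) = (ln(63.11/64.4) + (0.0762+0.392²/2)·0.275) / 0.205567 = (-0.020234 + 0.042084) / 0.205567 = 0.106289
d₂ = d₁ − σ√T = 0.106289 − 0.205567 = -0.099278
e^{−rT} = e^{−0.0762·0.275} = 0.979263
N(−d₁) = 0.457677,  N(−d₂) = 0.539541
Put price V = K·e^{−rT}·N(−d₂) − S·N(−d₁) = 34.025914 − 28.883973 = 5.141941
Δ = −N(−d₁) = -0.457677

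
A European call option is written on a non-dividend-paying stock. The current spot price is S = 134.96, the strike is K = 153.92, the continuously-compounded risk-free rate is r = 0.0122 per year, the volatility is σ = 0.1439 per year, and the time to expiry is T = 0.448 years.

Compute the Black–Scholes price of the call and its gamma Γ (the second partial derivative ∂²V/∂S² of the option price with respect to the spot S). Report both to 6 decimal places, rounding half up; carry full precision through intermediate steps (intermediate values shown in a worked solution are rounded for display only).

price = 0.619049
Γ = 0.013877

σ√T = 0.1439·√0.448 = 0.096316
d₁ = (ln(S/K) + (r+σ²/2)T) / (σ√T) = (ln(134.96/153.92) + (0.0122+0.1439²/2)·0.448) / 0.096316 = (-0.131455 + 0.010104) / 0.096316 = -1.259917
d₂ = d₁ − σ√T = -1.259917 − 0.096316 = -1.356233
e^{−rT} = e^{−0.0122·0.448} = 0.994549
N(d₁) = 0.103850,  N(d₂) = 0.087512
Call price V = S·N(d₁) − K·e^{−rT}·N(d₂) = 14.015552 − 13.396503 = 0.619049
φ(d₁) = (1/√(2π))·e^{−d₁²/2} = 0.180390
Γ = φ(d₁) / (S·σ·√T) = 0.013877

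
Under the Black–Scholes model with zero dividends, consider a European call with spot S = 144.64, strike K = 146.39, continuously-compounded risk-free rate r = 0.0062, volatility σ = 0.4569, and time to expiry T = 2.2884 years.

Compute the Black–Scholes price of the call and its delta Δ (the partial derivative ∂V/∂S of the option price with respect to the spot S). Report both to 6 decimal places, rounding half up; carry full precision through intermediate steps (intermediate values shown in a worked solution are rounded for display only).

price = 39.217079
Δ = 0.636348

σ√T = 0.4569·√2.2884 = 0.691174
d₁ = (ln(S/K) + (r+σ²/2)T) / (σ√T) = (ln(144.64/146.39) + (0.0062+0.4569²/2)·2.2884) / 0.691174 = (-0.012026 + 0.253049) / 0.691174 = 0.348714
d₂ = d₁ − σ√T = 0.348714 − 0.691174 = -0.342459
e^{−rT} = e^{−0.0062·2.2884} = 0.985912
N(d₁) = 0.636348,  N(d₂) = 0.366003
Call price V = S·N(d₁) − K·e^{−rT}·N(d₂) = 92.041391 − 52.824312 = 39.217079
Δ = N(d₁) = 0.636348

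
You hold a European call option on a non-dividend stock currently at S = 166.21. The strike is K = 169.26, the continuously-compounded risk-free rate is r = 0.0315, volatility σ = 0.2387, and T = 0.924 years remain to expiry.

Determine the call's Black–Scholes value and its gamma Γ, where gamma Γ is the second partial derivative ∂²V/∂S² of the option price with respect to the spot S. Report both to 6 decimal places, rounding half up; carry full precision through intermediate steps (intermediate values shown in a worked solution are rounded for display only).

σ√T = 0.2387·√0.924 = 0.229450
d₁ = (ln(S/K) + (r+σ²/2)T) / (σ√T) = (ln(166.21/169.26) + (0.0315+0.2387²/2)·0.924) / 0.229450 = (-0.018184 + 0.055430) / 0.229450 = 0.162326
d₂ = d₁ − σ√T = 0.162326 − 0.229450 = -0.067124
e^{−rT} = e^{−0.0315·0.924} = 0.971313
N(d₁) = 0.564475,  N(d₂) = 0.473241
Call price V = S·N(d₁) − K·e^{−rT}·N(d₂) = 93.821466 − 77.803035 = 16.018431
φ(d₁) = (1/√(2π))·e^{−d₁²/2} = 0.393721
Γ = φ(d₁) / (S·σ·√T) = 0.010324

price = 16.018431
Γ = 0.010324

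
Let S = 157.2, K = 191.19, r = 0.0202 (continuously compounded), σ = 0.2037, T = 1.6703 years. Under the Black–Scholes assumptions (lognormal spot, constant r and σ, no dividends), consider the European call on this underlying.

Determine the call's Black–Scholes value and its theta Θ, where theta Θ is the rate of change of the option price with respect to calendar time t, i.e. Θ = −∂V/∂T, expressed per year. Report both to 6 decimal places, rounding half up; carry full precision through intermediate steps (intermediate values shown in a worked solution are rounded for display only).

price = 7.347216
Θ = -5.246079

σ√T = 0.2037·√1.6703 = 0.263262
d₁ = (ln(S/K) + (r+σ²/2)T) / (σ√T) = (ln(157.2/191.19) + (0.0202+0.2037²/2)·1.6703) / 0.263262 = (-0.195749 + 0.068394) / 0.263262 = -0.483759
d₂ = d₁ − σ√T = -0.483759 − 0.263262 = -0.747021
e^{−rT} = e^{−0.0202·1.6703} = 0.966823
N(d₁) = 0.314279,  N(d₂) = 0.227526
Call price V = S·N(d₁) − K·e^{−rT}·N(d₂) = 49.404592 − 42.057376 = 7.347216
φ(d₁) = (1/√(2π))·e^{−d₁²/2} = 0.354889
Θ = −S·φ(d₁)·σ/(2√T) − r·K·e^{−rT}·N(d₂) = −4.396520 − 0.849559 = -5.246079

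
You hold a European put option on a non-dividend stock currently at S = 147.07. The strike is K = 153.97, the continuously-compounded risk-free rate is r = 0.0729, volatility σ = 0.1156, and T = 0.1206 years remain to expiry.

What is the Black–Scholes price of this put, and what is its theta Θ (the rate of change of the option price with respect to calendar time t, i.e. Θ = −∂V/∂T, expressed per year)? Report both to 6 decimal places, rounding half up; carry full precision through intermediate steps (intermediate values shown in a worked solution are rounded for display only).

price = 6.131108
Θ = 2.707982

σ√T = 0.1156·√0.1206 = 0.040145
d₁ = (ln(S/K) + (r+σ²/2)T) / (σ√T) = (ln(147.07/153.97) + (0.0729+0.1156²/2)·0.1206) / 0.040145 = (-0.045849 + 0.009598) / 0.040145 = -0.903016
d₂ = d₁ − σ√T = -0.903016 − 0.040145 = -0.943161
e^{−rT} = e^{−0.0729·0.1206} = 0.991247
N(−d₁) = 0.816741,  N(−d₂) = 0.827201
Put price V = K·e^{−rT}·N(−d₂) − S·N(−d₁) = 126.249236 − 120.118127 = 6.131108
φ(d₁) = (1/√(2π))·e^{−d₁²/2} = 0.265363
Θ = −S·φ(d₁)·σ/(2√T) + r·K·e^{−rT}·N(−d₂) = −6.495587 + 9.203569 = 2.707982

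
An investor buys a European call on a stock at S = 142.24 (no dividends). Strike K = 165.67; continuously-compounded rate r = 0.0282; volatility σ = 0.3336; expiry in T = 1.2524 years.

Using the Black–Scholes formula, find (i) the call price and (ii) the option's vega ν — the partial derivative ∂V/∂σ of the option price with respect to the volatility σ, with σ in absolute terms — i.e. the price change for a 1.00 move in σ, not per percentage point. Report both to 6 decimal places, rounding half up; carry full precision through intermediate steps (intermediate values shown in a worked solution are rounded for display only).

σ√T = 0.3336·√1.2524 = 0.373334
d₁ = (ln(S/K) + (r+σ²/2)T) / (σ√T) = (ln(142.24/165.67) + (0.0282+0.3336²/2)·1.2524) / 0.373334 = (-0.152482 + 0.105007) / 0.373334 = -0.127166
d₂ = d₁ − σ√T = -0.127166 − 0.373334 = -0.500500
e^{−rT} = e^{−0.0282·1.2524} = 0.965299
N(d₁) = 0.449405,  N(d₂) = 0.308362
Call price V = S·N(d₁) − K·e^{−rT}·N(d₂) = 63.923318 − 49.313515 = 14.609803
φ(d₁) = (1/√(2π))·e^{−d₁²/2} = 0.395730
ν = S·φ(d₁)·√T = 62.992933

price = 14.609803
ν = 62.992933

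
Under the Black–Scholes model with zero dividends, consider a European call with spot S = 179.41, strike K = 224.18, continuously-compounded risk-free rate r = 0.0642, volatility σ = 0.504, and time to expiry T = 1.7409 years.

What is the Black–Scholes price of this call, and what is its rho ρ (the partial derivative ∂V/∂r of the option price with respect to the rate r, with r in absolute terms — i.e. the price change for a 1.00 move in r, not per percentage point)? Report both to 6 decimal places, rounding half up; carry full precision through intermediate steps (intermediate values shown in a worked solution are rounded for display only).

price = 39.607244
ρ = 107.751078

σ√T = 0.504·√1.7409 = 0.664994
d₁ = (ln(S/K) + (r+σ²/2)T) / (σ√T) = (ln(179.41/224.18) + (0.0642+0.504²/2)·1.7409) / 0.664994 = (-0.222776 + 0.332874) / 0.664994 = 0.165563
d₂ = d₁ − σ√T = 0.165563 − 0.664994 = -0.499430
e^{−rT} = e^{−0.0642·1.7409} = 0.894254
N(d₁) = 0.565750,  N(d₂) = 0.308738
Call price V = S·N(d₁) − K·e^{−rT}·N(d₂) = 101.501137 − 61.893893 = 39.607244
ρ = K·T·e^{−rT}·N(d₂) = 107.751078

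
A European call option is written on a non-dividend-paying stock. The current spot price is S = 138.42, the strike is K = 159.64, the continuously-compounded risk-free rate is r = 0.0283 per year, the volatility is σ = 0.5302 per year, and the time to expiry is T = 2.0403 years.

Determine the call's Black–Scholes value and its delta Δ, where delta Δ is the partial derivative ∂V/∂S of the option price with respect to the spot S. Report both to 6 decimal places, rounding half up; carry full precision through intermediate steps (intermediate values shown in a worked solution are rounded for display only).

σ√T = 0.5302·√2.0403 = 0.757333
d₁ = (ln(S/K) + (r+σ²/2)T) / (σ√T) = (ln(138.42/159.64) + (0.0283+0.5302²/2)·2.0403) / 0.757333 = (-0.142629 + 0.344517) / 0.757333 = 0.266578
d₂ = d₁ − σ√T = 0.266578 − 0.757333 = -0.490755
e^{−rT} = e^{−0.0283·2.0403} = 0.943895
N(d₁) = 0.605103,  N(d₂) = 0.311800
Call price V = S·N(d₁) − K·e^{−rT}·N(d₂) = 83.758347 − 46.983067 = 36.775280
Δ = N(d₁) = 0.605103

price = 36.775280
Δ = 0.605103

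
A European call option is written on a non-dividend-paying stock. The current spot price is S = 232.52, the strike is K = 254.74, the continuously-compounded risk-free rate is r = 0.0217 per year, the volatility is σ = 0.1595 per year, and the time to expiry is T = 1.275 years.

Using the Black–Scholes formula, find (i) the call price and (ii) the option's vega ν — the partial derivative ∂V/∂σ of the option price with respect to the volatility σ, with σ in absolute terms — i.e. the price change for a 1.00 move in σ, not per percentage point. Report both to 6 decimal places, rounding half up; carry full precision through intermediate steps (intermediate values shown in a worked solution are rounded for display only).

price = 10.657547
ν = 101.180334

σ√T = 0.1595·√1.275 = 0.180101
d₁ = (ln(S/K) + (r+σ²/2)T) / (σ√T) = (ln(232.52/254.74) + (0.0217+0.1595²/2)·1.275) / 0.180101 = (-0.091267 + 0.043886) / 0.180101 = -0.263083
d₂ = d₁ − σ√T = -0.263083 − 0.180101 = -0.443184
e^{−rT} = e^{−0.0217·1.275} = 0.972712
N(d₁) = 0.396243,  N(d₂) = 0.328816
Call price V = S·N(d₁) − K·e^{−rT}·N(d₂) = 92.134472 − 81.476926 = 10.657547
φ(d₁) = (1/√(2π))·e^{−d₁²/2} = 0.385372
ν = S·φ(d₁)·√T = 101.180334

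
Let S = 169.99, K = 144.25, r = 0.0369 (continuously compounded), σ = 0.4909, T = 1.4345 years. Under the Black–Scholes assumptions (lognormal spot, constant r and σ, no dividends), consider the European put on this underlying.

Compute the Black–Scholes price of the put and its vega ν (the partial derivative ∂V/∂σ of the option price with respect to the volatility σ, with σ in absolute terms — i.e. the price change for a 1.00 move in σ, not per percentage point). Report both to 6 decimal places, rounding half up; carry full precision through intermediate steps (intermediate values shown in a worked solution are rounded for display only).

price = 21.193720
ν = 65.186251

σ√T = 0.4909·√1.4345 = 0.587954
d₁ = (ln(S/K) + (r+σ²/2)T) / (σ√T) = (ln(169.99/144.25) + (0.0369+0.4909²/2)·1.4345) / 0.587954 = (0.164192 + 0.225778) / 0.587954 = 0.663266
d₂ = d₁ − σ√T = 0.663266 − 0.587954 = 0.075312
e^{−rT} = e^{−0.0369·1.4345} = 0.948444
N(−d₁) = 0.253580,  N(−d₂) = 0.469983
Put price V = K·e^{−rT}·N(−d₂) − S·N(−d₁) = 64.299819 − 43.106099 = 21.193720
φ(d₁) = (1/√(2π))·e^{−d₁²/2} = 0.320171
ν = S·φ(d₁)·√T = 65.186251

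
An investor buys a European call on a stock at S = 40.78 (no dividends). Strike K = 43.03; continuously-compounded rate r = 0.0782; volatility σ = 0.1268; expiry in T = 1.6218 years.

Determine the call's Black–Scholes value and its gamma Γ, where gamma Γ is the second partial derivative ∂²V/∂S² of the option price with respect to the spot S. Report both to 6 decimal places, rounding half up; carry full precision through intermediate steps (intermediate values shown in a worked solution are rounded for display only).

σ√T = 0.1268·√1.6218 = 0.161480
d₁ = (ln(S/K) + (r+σ²/2)T) / (σ√T) = (ln(40.78/43.03) + (0.0782+0.1268²/2)·1.6218) / 0.161480 = (-0.053706 + 0.139863) / 0.161480 = 0.533546
d₂ = d₁ − σ√T = 0.533546 − 0.161480 = 0.372066
e^{−rT} = e^{−0.0782·1.6218} = 0.880888
N(d₁) = 0.703172,  N(d₂) = 0.645078
Call price V = S·N(d₁) − K·e^{−rT}·N(d₂) = 28.675359 − 24.451439 = 4.223920
φ(d₁) = (1/√(2π))·e^{−d₁²/2} = 0.346015
Γ = φ(d₁) / (S·σ·√T) = 0.052545

price = 4.223920
Γ = 0.052545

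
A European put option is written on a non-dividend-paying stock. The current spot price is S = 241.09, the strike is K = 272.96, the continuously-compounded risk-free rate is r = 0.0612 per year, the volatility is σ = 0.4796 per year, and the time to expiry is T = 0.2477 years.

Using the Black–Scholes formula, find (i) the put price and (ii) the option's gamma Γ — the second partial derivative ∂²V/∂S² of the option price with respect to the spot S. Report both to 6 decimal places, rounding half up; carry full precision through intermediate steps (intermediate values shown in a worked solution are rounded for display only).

σ√T = 0.4796·√0.2477 = 0.238694
d₁ = (ln(S/K) + (r+σ²/2)T) / (σ√T) = (ln(241.09/272.96) + (0.0612+0.4796²/2)·0.2477) / 0.238694 = (-0.124155 + 0.043647) / 0.238694 = -0.337286
d₂ = d₁ − σ√T = -0.337286 − 0.238694 = -0.575980
e^{−rT} = e^{−0.0612·0.2477} = 0.984955
N(−d₁) = 0.632049,  N(−d₂) = 0.717686
Put price V = K·e^{−rT}·N(−d₂) − S·N(−d₁) = 192.952197 − 152.380756 = 40.571441
φ(d₁) = (1/√(2π))·e^{−d₁²/2} = 0.376883
Γ = φ(d₁) / (S·σ·√T) = 0.006549

price = 40.571441
Γ = 0.006549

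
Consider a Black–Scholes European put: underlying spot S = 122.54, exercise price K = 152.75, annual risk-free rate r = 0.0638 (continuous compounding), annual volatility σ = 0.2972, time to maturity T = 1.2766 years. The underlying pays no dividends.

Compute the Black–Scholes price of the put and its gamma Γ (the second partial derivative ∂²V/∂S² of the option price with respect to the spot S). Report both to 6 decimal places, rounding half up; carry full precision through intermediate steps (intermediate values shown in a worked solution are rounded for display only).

price = 28.152136
Γ = 0.009407

σ√T = 0.2972·√1.2766 = 0.335797
d₁ = (ln(S/K) + (r+σ²/2)T) / (σ√T) = (ln(122.54/152.75) + (0.0638+0.2972²/2)·1.2766) / 0.335797 = (-0.220365 + 0.137827) / 0.335797 = -0.245799
d₂ = d₁ − σ√T = -0.245799 − 0.335797 = -0.581595
e^{−rT} = e^{−0.0638·1.2766} = 0.921781
N(−d₁) = 0.597081,  N(−d₂) = 0.719580
Put price V = K·e^{−rT}·N(−d₂) − S·N(−d₁) = 101.318437 − 73.166301 = 28.152136
φ(d₁) = (1/√(2π))·e^{−d₁²/2} = 0.387071
Γ = φ(d₁) / (S·σ·√T) = 0.009407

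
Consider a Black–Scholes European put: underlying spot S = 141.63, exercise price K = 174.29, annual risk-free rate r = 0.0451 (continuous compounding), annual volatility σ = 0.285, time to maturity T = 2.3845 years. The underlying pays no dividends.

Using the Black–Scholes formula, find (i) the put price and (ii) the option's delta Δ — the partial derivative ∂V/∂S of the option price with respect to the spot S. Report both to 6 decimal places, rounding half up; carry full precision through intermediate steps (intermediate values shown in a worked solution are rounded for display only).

σ√T = 0.285·√2.3845 = 0.440092
d₁ = (ln(S/K) + (r+σ²/2)T) / (σ√T) = (ln(141.63/174.29) + (0.0451+0.285²/2)·2.3845) / 0.440092 = (-0.207503 + 0.204381) / 0.440092 = -0.007092
d₂ = d₁ − σ√T = -0.007092 − 0.440092 = -0.447184
e^{−rT} = e^{−0.0451·2.3845} = 0.898040
N(−d₁) = 0.502829,  N(−d₂) = 0.672629
Put price V = K·e^{−rT}·N(−d₂) − S·N(−d₁) = 105.279434 − 71.215706 = 34.063728
Δ = −N(−d₁) = -0.502829

price = 34.063728
Δ = -0.502829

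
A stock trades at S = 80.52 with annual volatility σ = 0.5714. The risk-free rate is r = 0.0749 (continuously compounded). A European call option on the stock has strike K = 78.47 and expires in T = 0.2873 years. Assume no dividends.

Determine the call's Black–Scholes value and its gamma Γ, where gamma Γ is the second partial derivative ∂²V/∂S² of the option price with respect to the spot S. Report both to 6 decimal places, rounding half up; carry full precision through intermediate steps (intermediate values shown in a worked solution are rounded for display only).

σ√T = 0.5714·√0.2873 = 0.306273
d₁ = (ln(S/K) + (r+σ²/2)T) / (σ√T) = (ln(80.52/78.47) + (0.0749+0.5714²/2)·0.2873) / 0.306273 = (0.025789 + 0.068420) / 0.306273 = 0.307600
d₂ = d₁ − σ√T = 0.307600 − 0.306273 = 0.001327
e^{−rT} = e^{−0.0749·0.2873} = 0.978711
N(d₁) = 0.620807,  N(d₂) = 0.500530
Call price V = S·N(d₁) − K·e^{−rT}·N(d₂) = 49.987349 − 38.440401 = 11.546949
φ(d₁) = (1/√(2π))·e^{−d₁²/2} = 0.380508
Γ = φ(d₁) / (S·σ·√T) = 0.015430

price = 11.546949
Γ = 0.015430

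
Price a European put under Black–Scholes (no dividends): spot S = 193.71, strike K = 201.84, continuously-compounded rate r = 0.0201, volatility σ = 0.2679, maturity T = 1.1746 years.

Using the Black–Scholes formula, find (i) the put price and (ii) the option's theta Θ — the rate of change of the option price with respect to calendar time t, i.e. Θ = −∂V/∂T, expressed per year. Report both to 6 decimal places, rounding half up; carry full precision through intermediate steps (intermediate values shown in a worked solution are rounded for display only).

σ√T = 0.2679·√1.1746 = 0.290347
d₁ = (ln(S/K) + (r+σ²/2)T) / (σ√T) = (ln(193.71/201.84) + (0.0201+0.2679²/2)·1.1746) / 0.290347 = (-0.041113 + 0.065760) / 0.290347 = 0.084888
d₂ = d₁ − σ√T = 0.084888 − 0.290347 = -0.205459
e^{−rT} = e^{−0.0201·1.1746} = 0.976667
N(−d₁) = 0.466175,  N(−d₂) = 0.581393
Put price V = K·e^{−rT}·N(−d₂) − S·N(−d₁) = 114.610316 − 90.302770 = 24.307546
φ(d₁) = (1/√(2π))·e^{−d₁²/2} = 0.397507
Θ = −S·φ(d₁)·σ/(2√T) + r·K·e^{−rT}·N(−d₂) = −9.516890 + 2.303667 = -7.213223

price = 24.307546
Θ = -7.213223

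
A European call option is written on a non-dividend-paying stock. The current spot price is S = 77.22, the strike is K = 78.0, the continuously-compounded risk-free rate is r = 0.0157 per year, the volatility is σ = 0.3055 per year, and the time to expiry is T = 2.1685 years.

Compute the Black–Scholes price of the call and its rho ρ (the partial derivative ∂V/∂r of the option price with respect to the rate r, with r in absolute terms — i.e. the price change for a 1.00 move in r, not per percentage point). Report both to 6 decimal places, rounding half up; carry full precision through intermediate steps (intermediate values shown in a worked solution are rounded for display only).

σ√T = 0.3055·√2.1685 = 0.449874
d₁ = (ln(S/K) + (r+σ²/2)T) / (σ√T) = (ln(77.22/78.0) + (0.0157+0.3055²/2)·2.1685) / 0.449874 = (-0.010050 + 0.135239) / 0.449874 = 0.278274
d₂ = d₁ − σ√T = 0.278274 − 0.449874 = -0.171600
e^{−rT} = e^{−0.0157·2.1685} = 0.966528
N(d₁) = 0.609599,  N(d₂) = 0.431876
Call price V = S·N(d₁) − K·e^{−rT}·N(d₂) = 47.073246 − 32.558777 = 14.514469
ρ = K·T·e^{−rT}·N(d₂) = 70.603707

price = 14.514469
ρ = 70.603707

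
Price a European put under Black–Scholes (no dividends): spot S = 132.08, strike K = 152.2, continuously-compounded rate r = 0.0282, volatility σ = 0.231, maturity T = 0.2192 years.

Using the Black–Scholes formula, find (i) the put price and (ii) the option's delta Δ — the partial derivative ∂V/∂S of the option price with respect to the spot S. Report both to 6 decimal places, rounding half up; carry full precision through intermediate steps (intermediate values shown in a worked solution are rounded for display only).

σ√T = 0.231·√0.2192 = 0.108151
d₁ = (ln(S/K) + (r+σ²/2)T) / (σ√T) = (ln(132.08/152.2) + (0.0282+0.231²/2)·0.2192) / 0.108151 = (-0.141788 + 0.012030) / 0.108151 = -1.199779
d₂ = d₁ − σ√T = -1.199779 − 0.108151 = -1.307931
e^{−rT} = e^{−0.0282·0.2192} = 0.993838
N(−d₁) = 0.884887,  N(−d₂) = 0.904552
Put price V = K·e^{−rT}·N(−d₂) − S·N(−d₁) = 136.824361 − 116.875936 = 19.948425
Δ = −N(−d₁) = -0.884887

price = 19.948425
Δ = -0.884887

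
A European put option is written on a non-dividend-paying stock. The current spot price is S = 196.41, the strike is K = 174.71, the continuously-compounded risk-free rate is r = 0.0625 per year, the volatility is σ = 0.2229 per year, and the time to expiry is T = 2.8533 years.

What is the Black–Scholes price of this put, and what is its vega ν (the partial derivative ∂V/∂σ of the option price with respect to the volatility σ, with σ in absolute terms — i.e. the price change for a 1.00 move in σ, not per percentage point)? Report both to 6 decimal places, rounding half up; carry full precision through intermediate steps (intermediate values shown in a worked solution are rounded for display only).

price = 7.798084
ν = 82.458441

σ√T = 0.2229·√2.8533 = 0.376516
d₁ = (ln(S/K) + (r+σ²/2)T) / (σ√T) = (ln(196.41/174.71) + (0.0625+0.2229²/2)·2.8533) / 0.376516 = (0.117077 + 0.249214) / 0.376516 = 0.972841
d₂ = d₁ − σ√T = 0.972841 − 0.376516 = 0.596324
e^{−rT} = e^{−0.0625·2.8533} = 0.836665
N(−d₁) = 0.165316,  N(−d₂) = 0.275479
Put price V = K·e^{−rT}·N(−d₂) − S·N(−d₁) = 40.267849 − 32.469765 = 7.798084
φ(d₁) = (1/√(2π))·e^{−d₁²/2} = 0.248541
ν = S·φ(d₁)·√T = 82.458441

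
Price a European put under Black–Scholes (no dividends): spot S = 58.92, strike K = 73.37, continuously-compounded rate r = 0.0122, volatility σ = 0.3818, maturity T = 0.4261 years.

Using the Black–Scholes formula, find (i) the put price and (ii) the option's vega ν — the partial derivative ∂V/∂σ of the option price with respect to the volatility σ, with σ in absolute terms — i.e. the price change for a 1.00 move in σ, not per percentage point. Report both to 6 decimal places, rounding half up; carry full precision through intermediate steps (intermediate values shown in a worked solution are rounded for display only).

price = 15.829119
ν = 11.715190

σ√T = 0.3818·√0.4261 = 0.249225
d₁ = (ln(S/K) + (r+σ²/2)T) / (σ√T) = (ln(58.92/73.37) + (0.0122+0.3818²/2)·0.4261) / 0.249225 = (-0.219335 + 0.036255) / 0.249225 = -0.734595
d₂ = d₁ − σ√T = -0.734595 − 0.249225 = -0.983820
e^{−rT} = e^{−0.0122·0.4261} = 0.994815
N(−d₁) = 0.768707,  N(−d₂) = 0.837398
Put price V = K·e^{−rT}·N(−d₂) − S·N(−d₁) = 61.121336 − 45.292217 = 15.829119
φ(d₁) = (1/√(2π))·e^{−d₁²/2} = 0.304601
ν = S·φ(d₁)·√T = 11.715190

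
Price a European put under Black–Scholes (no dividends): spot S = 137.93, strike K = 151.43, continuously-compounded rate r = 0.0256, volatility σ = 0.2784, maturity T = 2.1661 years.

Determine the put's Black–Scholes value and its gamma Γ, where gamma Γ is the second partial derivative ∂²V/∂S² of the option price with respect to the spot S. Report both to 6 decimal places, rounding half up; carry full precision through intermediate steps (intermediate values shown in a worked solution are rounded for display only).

σ√T = 0.2784·√2.1661 = 0.409740
d₁ = (ln(S/K) + (r+σ²/2)T) / (σ√T) = (ln(137.93/151.43) + (0.0256+0.2784²/2)·2.1661) / 0.409740 = (-0.093377 + 0.139396) / 0.409740 = 0.112311
d₂ = d₁ − σ√T = 0.112311 − 0.409740 = -0.297429
e^{−rT} = e^{−0.0256·2.1661} = 0.946057
N(−d₁) = 0.455288,  N(−d₂) = 0.616930
Put price V = K·e^{−rT}·N(−d₂) − S·N(−d₁) = 88.382345 − 62.797910 = 25.584436
φ(d₁) = (1/√(2π))·e^{−d₁²/2} = 0.396434
Γ = φ(d₁) / (S·σ·√T) = 0.007015

price = 25.584436
Γ = 0.007015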